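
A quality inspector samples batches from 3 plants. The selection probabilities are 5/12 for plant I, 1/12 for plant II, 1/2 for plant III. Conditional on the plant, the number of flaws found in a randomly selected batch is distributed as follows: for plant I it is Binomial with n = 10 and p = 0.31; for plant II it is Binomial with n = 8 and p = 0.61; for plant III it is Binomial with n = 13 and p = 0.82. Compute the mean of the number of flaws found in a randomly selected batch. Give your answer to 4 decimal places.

7.0283

Component means — I: 3.1; II: 4.88; III: 10.66.
E[X] = 0.416667·3.1 + 0.0833333·4.88 + 0.5·10.66 = 7.02833.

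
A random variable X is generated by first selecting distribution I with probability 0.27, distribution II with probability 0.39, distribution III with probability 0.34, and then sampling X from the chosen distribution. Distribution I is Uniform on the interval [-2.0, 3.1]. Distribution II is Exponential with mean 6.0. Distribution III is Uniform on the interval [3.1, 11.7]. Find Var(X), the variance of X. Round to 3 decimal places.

24.416

Per component, I: μ=0.55, E[X²]=2.47; II: μ=6, E[X²]=72; III: μ=7.4, E[X²]=60.9233.
E[X] = 0.27·0.55 + 0.39·6 + 0.34·7.4 = 5.0045.
E[X²] = 0.27·2.47 + 0.39·72 + 0.34·60.9233 = 49.4608.
Var(X) = E[X²] − (E[X])² = 49.4608 − 25.045 = 24.4158.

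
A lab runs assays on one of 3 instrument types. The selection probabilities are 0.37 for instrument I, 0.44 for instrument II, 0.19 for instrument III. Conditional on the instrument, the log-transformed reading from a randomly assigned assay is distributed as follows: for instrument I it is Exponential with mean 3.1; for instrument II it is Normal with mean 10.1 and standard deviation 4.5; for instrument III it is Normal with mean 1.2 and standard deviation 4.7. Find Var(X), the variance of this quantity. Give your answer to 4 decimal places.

Per component, I: μ=3.1, E[X²]=19.22; II: μ=10.1, E[X²]=122.26; III: μ=1.2, E[X²]=23.53.
E[X] = 0.37·3.1 + 0.44·10.1 + 0.19·1.2 = 5.819.
E[X²] = 0.37·19.22 + 0.44·122.26 + 0.19·23.53 = 65.3765.
Var(X) = E[X²] − (E[X])² = 65.3765 − 33.8608 = 31.5157.

31.5157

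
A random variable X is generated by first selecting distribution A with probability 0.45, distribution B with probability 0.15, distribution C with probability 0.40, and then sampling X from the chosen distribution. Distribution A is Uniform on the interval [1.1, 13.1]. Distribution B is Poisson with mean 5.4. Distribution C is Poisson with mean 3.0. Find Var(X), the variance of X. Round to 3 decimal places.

10.976

Per component, A: μ=7.1, E[X²]=62.41; B: μ=5.4, E[X²]=34.56; C: μ=3, E[X²]=12.
E[X] = 0.45·7.1 + 0.15·5.4 + 0.4·3 = 5.205.
E[X²] = 0.45·62.41 + 0.15·34.56 + 0.4·12 = 38.0685.
Var(X) = E[X²] − (E[X])² = 38.0685 − 27.092 = 10.9765.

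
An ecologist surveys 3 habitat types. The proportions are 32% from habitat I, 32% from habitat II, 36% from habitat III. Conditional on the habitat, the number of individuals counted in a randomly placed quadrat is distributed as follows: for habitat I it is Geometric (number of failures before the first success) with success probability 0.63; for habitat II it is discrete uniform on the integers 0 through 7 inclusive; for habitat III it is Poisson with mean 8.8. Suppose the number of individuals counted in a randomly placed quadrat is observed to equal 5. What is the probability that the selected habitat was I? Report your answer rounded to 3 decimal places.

0.021

Likelihoods P(X=5 | ·): I: 0.00436867; II: 0.125; III: 0.0662889.
Posterior ∝ prior × likelihood. Numerator for I: 0.32·0.00436867 = 0.00139797.
Normalizing constant: 0.32·0.00436867 + 0.32·0.125 + 0.36·0.0662889 = 0.065262.
P(I | observation) = 0.00139797 / 0.065262 = 0.021421.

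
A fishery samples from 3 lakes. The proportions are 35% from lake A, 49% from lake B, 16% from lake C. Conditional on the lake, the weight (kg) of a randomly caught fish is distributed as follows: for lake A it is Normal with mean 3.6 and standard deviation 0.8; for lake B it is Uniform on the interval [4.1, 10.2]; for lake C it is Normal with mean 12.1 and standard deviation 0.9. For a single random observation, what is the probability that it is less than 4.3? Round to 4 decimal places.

Conditional on each lake, P(X < 4.3): A: 0.809213; B: 0.0327869; C: 0.
By total probability, P(X < 4.3) = 0.35·0.809213 + 0.49·0.0327869 + 0.16·0 = 0.29929.

0.2993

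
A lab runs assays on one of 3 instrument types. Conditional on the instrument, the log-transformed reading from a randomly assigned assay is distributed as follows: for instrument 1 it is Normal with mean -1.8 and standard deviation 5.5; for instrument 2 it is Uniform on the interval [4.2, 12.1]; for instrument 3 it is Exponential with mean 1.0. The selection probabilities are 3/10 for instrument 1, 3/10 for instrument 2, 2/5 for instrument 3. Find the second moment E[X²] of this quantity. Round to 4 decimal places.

For each component E[X²] = Var + (mean)², giving 1: 33.49; 2: 71.6233; 3: 2.
Overall E[X²] = 0.3·33.49 + 0.3·71.6233 + 0.4·2 = 32.334.

32.3340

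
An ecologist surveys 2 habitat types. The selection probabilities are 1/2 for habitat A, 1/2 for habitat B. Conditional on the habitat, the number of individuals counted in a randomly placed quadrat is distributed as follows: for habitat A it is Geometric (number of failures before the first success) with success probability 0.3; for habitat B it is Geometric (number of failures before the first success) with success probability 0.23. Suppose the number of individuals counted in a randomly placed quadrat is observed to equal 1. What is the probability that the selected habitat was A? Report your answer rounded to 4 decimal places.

Likelihoods P(X=1 | ·): A: 0.21; B: 0.1771.
Posterior ∝ prior × likelihood. Numerator for A: 0.5·0.21 = 0.105.
Normalizing constant: 0.5·0.21 + 0.5·0.1771 = 0.19355.
P(A | observation) = 0.105 / 0.19355 = 0.542495.

0.5425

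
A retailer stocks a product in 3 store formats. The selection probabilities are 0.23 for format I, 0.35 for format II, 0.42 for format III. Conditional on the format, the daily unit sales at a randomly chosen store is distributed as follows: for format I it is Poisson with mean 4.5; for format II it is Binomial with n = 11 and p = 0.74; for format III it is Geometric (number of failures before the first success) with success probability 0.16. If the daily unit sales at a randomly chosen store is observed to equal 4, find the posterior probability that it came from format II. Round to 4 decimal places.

0.0348

Likelihoods P(X=4 | ·): I: 0.189808; II: 0.00794793; III: 0.0796594.
Posterior ∝ prior × likelihood. Numerator for II: 0.35·0.00794793 = 0.00278178.
Normalizing constant: 0.23·0.189808 + 0.35·0.00794793 + 0.42·0.0796594 = 0.0798945.
P(II | observation) = 0.00278178 / 0.0798945 = 0.0348181.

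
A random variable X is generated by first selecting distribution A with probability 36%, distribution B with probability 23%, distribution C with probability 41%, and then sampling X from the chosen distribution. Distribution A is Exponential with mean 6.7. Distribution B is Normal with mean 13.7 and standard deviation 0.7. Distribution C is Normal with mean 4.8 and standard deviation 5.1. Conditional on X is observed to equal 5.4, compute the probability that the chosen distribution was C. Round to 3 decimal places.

Likelihoods f(5.4 | ·): A: 0.0666648; B: 1.68532e-31; C: 0.0776845.
Posterior ∝ prior × likelihood. Numerator for C: 0.41·0.0776845 = 0.0318506.
Normalizing constant: 0.36·0.0666648 + 0.23·1.68532e-31 + 0.41·0.0776845 = 0.05585.
P(C | observation) = 0.0318506 / 0.05585 = 0.570289.

0.570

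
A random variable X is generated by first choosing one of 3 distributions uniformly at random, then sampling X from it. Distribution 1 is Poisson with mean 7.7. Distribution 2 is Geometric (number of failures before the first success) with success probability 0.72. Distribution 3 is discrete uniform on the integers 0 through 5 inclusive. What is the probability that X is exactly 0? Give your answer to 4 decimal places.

0.2957

Conditional on each component, P(X = 0): 1: 0.000452827; 2: 0.72; 3: 0.166667.
By total probability, P(X = 0) = 0.333333·0.000452827 + 0.333333·0.72 + 0.333333·0.166667 = 0.295706.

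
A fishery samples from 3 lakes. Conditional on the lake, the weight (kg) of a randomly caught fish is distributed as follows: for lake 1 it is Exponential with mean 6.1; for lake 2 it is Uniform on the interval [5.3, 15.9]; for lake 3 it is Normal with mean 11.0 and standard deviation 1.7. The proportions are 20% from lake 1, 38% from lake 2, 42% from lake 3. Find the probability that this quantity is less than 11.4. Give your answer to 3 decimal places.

Conditional on each lake, P(X < 11.4): 1: 0.845699; 2: 0.575472; 3: 0.59301.
By total probability, P(X < 11.4) = 0.2·0.845699 + 0.38·0.575472 + 0.42·0.59301 = 0.636883.

0.637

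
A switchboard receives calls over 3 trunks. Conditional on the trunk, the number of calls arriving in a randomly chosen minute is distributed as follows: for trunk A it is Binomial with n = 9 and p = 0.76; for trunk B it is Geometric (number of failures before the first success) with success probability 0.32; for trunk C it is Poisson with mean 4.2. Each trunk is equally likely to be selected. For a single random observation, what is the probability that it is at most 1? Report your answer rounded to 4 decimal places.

Conditional on each trunk, P(X ≤ 1): A: 7.79333e-05; B: 0.5376; C: 0.077977.
By total probability, P(X ≤ 1) = 0.333333·7.79333e-05 + 0.333333·0.5376 + 0.333333·0.077977 = 0.205218.

0.2052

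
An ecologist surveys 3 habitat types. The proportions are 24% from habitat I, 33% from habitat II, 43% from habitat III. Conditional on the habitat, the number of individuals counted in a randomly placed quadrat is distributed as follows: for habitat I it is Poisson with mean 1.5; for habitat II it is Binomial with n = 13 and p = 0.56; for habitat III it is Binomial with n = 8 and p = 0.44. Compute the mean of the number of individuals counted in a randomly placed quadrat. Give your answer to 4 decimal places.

Component means — I: 1.5; II: 7.28; III: 3.52.
E[X] = 0.24·1.5 + 0.33·7.28 + 0.43·3.52 = 4.276.

4.2760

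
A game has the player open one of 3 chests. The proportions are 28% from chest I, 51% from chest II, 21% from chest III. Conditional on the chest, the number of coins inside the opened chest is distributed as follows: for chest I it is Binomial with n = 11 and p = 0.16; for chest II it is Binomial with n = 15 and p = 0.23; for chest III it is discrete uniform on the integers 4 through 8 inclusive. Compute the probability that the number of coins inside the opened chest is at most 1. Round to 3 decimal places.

0.183

Conditional on each chest, P(X ≤ 1): I: 0.454743; II: 0.108688; III: 0.
By total probability, P(X ≤ 1) = 0.28·0.454743 + 0.51·0.108688 + 0.21·0 = 0.182759.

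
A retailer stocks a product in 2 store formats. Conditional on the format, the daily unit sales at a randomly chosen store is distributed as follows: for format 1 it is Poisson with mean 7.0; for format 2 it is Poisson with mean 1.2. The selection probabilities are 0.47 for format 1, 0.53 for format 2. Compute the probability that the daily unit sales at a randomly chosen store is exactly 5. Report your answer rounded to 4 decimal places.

0.0633

Conditional on each format, P(X = 5): 1: 0.127717; 2: 0.00624556.
By total probability, P(X = 5) = 0.47·0.127717 + 0.53·0.00624556 = 0.063337.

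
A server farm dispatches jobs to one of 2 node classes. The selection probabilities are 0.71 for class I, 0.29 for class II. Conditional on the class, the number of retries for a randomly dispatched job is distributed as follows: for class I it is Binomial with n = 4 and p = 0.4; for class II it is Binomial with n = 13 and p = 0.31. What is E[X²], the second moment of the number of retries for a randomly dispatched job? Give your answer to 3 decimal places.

8.015

For each component E[X²] = Var + (mean)², giving I: 3.52; II: 19.0216.
Overall E[X²] = 0.71·3.52 + 0.29·19.0216 = 8.01546.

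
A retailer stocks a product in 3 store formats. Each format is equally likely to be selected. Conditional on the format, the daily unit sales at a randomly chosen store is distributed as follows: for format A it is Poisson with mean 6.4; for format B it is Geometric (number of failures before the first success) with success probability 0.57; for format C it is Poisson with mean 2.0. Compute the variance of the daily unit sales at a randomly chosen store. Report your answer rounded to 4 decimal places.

9.1061

Per component, A: μ=6.4, E[X²]=47.36; B: μ=0.754386, E[X²]=1.89258; C: μ=2, E[X²]=6.
E[X] = 0.333333·6.4 + 0.333333·0.754386 + 0.333333·2 = 3.05146.
E[X²] = 0.333333·47.36 + 0.333333·1.89258 + 0.333333·6 = 18.4175.
Var(X) = E[X²] − (E[X])² = 18.4175 − 9.31142 = 9.10611.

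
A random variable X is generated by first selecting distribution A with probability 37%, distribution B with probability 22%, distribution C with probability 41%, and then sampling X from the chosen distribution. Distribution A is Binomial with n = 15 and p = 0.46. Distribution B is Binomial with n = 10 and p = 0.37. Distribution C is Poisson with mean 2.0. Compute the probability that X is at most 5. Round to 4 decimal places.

0.6840

Conditional on each component, P(X ≤ 5): A: 0.235921; B: 0.879497; C: 0.983436.
By total probability, P(X ≤ 5) = 0.37·0.235921 + 0.22·0.879497 + 0.41·0.983436 = 0.683989.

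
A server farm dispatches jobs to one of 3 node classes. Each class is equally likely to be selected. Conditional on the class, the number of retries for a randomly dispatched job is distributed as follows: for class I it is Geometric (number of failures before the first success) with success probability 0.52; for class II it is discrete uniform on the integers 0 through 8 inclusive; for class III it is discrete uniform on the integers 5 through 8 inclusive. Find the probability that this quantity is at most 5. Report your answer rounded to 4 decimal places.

Conditional on each class, P(X ≤ 5): I: 0.987769; II: 0.666667; III: 0.25.
By total probability, P(X ≤ 5) = 0.333333·0.987769 + 0.333333·0.666667 + 0.333333·0.25 = 0.634812.

0.6348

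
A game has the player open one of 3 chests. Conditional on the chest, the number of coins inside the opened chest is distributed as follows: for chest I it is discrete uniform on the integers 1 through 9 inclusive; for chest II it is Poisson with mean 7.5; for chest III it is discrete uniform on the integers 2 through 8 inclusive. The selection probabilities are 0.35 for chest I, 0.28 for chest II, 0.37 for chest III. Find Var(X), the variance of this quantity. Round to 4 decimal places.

7.1733

Per component, I: μ=5, E[X²]=31.6667; II: μ=7.5, E[X²]=63.75; III: μ=5, E[X²]=29.
E[X] = 0.35·5 + 0.28·7.5 + 0.37·5 = 5.7.
E[X²] = 0.35·31.6667 + 0.28·63.75 + 0.37·29 = 39.6633.
Var(X) = E[X²] − (E[X])² = 39.6633 − 32.49 = 7.17333.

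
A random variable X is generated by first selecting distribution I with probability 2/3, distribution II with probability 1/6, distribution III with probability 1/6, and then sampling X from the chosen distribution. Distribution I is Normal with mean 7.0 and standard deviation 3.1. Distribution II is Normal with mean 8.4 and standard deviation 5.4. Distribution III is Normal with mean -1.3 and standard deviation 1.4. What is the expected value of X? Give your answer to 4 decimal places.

Component means — I: 7; II: 8.4; III: -1.3.
E[X] = 0.666667·7 + 0.166667·8.4 + 0.166667·-1.3 = 5.85.

5.8500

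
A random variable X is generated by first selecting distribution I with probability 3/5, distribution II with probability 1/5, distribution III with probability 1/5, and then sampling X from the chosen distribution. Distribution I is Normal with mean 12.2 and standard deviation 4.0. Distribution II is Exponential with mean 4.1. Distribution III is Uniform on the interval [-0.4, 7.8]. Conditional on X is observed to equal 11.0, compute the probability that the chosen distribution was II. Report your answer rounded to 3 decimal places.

Likelihoods f(11.0 | ·): I: 0.095347; II: 0.0166738; III: 0.
Posterior ∝ prior × likelihood. Numerator for II: 0.2·0.0166738 = 0.00333477.
Normalizing constant: 0.6·0.095347 + 0.2·0.0166738 + 0.2·0 = 0.0605429.
P(II | observation) = 0.00333477 / 0.0605429 = 0.0550811.

0.055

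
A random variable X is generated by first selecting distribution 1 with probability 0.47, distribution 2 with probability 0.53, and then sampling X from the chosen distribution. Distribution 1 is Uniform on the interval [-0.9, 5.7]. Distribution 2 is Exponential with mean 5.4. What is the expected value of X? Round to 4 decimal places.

Component means — 1: 2.4; 2: 5.4.
E[X] = 0.47·2.4 + 0.53·5.4 = 3.99.

3.9900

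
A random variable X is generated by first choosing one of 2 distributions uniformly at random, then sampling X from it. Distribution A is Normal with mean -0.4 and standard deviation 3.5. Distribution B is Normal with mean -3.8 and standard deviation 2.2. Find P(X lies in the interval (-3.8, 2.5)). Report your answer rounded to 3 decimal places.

0.564

Conditional on each component, P(-3.8 < X < 2.5): A: 0.630659; B: 0.497906.
By total probability, P(-3.8 < X < 2.5) = 0.5·0.630659 + 0.5·0.497906 = 0.564283.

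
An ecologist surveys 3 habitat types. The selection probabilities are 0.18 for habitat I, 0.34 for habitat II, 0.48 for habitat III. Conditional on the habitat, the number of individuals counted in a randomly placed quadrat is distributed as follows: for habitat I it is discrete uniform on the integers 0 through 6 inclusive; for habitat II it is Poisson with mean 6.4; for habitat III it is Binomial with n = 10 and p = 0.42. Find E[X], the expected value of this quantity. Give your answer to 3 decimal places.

Component means — I: 3; II: 6.4; III: 4.2.
E[X] = 0.18·3 + 0.34·6.4 + 0.48·4.2 = 4.732.

4.732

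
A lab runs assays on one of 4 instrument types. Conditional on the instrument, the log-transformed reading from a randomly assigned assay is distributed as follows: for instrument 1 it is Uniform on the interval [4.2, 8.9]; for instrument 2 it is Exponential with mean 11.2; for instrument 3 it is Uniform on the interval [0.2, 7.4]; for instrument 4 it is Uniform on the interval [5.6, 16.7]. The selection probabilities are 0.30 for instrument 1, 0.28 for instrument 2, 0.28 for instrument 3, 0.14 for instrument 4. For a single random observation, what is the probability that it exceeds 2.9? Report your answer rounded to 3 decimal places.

Conditional on each instrument, P(X > 2.9): 1: 1; 2: 0.771878; 3: 0.625; 4: 1.
By total probability, P(X > 2.9) = 0.3·1 + 0.28·0.771878 + 0.28·0.625 + 0.14·1 = 0.831126.

0.831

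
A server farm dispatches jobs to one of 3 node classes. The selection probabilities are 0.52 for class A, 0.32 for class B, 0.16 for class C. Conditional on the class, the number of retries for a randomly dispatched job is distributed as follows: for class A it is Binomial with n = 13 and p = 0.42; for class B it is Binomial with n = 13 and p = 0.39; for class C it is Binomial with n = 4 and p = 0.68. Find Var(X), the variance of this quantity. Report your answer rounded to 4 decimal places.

3.7084

Per component, A: μ=5.46, E[X²]=32.9784; B: μ=5.07, E[X²]=28.7976; C: μ=2.72, E[X²]=8.2688.
E[X] = 0.52·5.46 + 0.32·5.07 + 0.16·2.72 = 4.8968.
E[X²] = 0.52·32.9784 + 0.32·28.7976 + 0.16·8.2688 = 27.687.
Var(X) = E[X²] − (E[X])² = 27.687 − 23.9787 = 3.70836.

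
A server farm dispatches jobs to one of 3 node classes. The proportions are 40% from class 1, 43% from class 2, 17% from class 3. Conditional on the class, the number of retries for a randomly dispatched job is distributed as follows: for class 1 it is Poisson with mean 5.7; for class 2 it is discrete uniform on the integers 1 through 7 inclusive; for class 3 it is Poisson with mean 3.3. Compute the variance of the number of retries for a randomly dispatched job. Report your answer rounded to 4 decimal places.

5.4856

Per component, 1: μ=5.7, E[X²]=38.19; 2: μ=4, E[X²]=20; 3: μ=3.3, E[X²]=14.19.
E[X] = 0.4·5.7 + 0.43·4 + 0.17·3.3 = 4.561.
E[X²] = 0.4·38.19 + 0.43·20 + 0.17·14.19 = 26.2883.
Var(X) = E[X²] − (E[X])² = 26.2883 − 20.8027 = 5.48558.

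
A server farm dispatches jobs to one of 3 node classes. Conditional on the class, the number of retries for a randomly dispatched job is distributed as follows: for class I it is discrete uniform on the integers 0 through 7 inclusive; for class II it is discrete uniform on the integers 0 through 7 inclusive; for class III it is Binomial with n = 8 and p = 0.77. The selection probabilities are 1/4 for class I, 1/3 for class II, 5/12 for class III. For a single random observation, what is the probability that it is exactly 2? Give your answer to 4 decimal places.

0.0739

Conditional on each class, P(X = 2): I: 0.125; II: 0.125; III: 0.00245757.
By total probability, P(X = 2) = 0.25·0.125 + 0.333333·0.125 + 0.416667·0.00245757 = 0.0739407.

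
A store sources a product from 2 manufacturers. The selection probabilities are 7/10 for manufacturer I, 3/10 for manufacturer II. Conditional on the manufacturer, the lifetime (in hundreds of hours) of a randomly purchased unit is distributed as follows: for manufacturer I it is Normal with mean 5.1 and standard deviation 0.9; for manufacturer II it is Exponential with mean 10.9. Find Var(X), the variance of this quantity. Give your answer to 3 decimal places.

43.274

Per component, I: μ=5.1, E[X²]=26.82; II: μ=10.9, E[X²]=237.62.
E[X] = 0.7·5.1 + 0.3·10.9 = 6.84.
E[X²] = 0.7·26.82 + 0.3·237.62 = 90.06.
Var(X) = E[X²] − (E[X])² = 90.06 − 46.7856 = 43.2744.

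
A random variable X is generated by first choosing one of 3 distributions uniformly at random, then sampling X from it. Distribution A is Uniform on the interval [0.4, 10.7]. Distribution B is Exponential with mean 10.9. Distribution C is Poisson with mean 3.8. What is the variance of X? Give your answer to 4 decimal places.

52.9386

Per component, A: μ=5.55, E[X²]=39.6433; B: μ=10.9, E[X²]=237.62; C: μ=3.8, E[X²]=18.24.
E[X] = 0.333333·5.55 + 0.333333·10.9 + 0.333333·3.8 = 6.75.
E[X²] = 0.333333·39.6433 + 0.333333·237.62 + 0.333333·18.24 = 98.5011.
Var(X) = E[X²] − (E[X])² = 98.5011 − 45.5625 = 52.9386.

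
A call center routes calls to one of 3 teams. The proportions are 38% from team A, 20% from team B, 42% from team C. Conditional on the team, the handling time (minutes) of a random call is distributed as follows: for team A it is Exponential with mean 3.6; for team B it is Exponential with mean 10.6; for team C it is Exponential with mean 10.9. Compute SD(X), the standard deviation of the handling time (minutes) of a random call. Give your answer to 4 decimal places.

Per component, A: μ=3.6, E[X²]=25.92; B: μ=10.6, E[X²]=224.72; C: μ=10.9, E[X²]=237.62.
E[X] = 0.38·3.6 + 0.2·10.6 + 0.42·10.9 = 8.066.
E[X²] = 0.38·25.92 + 0.2·224.72 + 0.42·237.62 = 154.594.
Var(X) = E[X²] − (E[X])² = 154.594 − 65.0604 = 89.5336.
SD(X) = √89.5336 = 9.46222.

9.4622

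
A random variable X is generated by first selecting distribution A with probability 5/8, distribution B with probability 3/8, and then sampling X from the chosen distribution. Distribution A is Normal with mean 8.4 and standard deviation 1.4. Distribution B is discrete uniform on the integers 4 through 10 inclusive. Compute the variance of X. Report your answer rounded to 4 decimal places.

Per component, A: μ=8.4, E[X²]=72.52; B: μ=7, E[X²]=53.
E[X] = 0.625·8.4 + 0.375·7 = 7.875.
E[X²] = 0.625·72.52 + 0.375·53 = 65.2.
Var(X) = E[X²] − (E[X])² = 65.2 − 62.0156 = 3.18437.

3.1844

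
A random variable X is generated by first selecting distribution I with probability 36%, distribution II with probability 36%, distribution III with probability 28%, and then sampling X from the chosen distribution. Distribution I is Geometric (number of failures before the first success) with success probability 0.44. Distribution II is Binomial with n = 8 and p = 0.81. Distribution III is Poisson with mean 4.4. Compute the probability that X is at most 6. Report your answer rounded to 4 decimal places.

0.7581

Conditional on each component, P(X ≤ 6): I: 0.982729; II: 0.466971; III: 0.843645.
By total probability, P(X ≤ 6) = 0.36·0.982729 + 0.36·0.466971 + 0.28·0.843645 = 0.758113.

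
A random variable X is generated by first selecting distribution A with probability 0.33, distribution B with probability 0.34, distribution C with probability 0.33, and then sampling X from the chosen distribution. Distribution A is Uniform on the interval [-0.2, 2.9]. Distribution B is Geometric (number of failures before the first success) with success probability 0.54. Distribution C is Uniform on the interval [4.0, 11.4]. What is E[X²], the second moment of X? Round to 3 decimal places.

For each component E[X²] = Var + (mean)², giving A: 2.62333; B: 2.30316; C: 63.8533.
Overall E[X²] = 0.33·2.62333 + 0.34·2.30316 + 0.33·63.8533 = 22.7204.

22.720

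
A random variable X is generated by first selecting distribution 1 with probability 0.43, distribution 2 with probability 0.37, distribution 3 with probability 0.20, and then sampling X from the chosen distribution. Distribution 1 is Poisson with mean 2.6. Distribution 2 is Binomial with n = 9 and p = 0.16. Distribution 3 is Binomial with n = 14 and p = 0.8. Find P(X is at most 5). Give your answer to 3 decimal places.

Conditional on each component, P(X ≤ 5): 1: 0.950963; 2: 0.999093; 3: 0.00038193.
By total probability, P(X ≤ 5) = 0.43·0.950963 + 0.37·0.999093 + 0.2·0.00038193 = 0.778655.

0.779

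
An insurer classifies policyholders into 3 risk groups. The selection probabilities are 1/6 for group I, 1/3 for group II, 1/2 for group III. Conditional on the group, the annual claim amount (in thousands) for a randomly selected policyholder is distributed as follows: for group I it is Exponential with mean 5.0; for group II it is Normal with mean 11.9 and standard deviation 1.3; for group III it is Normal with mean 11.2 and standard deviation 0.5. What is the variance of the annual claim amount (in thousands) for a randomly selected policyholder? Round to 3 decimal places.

10.785

Per component, I: μ=5, E[X²]=50; II: μ=11.9, E[X²]=143.3; III: μ=11.2, E[X²]=125.69.
E[X] = 0.166667·5 + 0.333333·11.9 + 0.5·11.2 = 10.4.
E[X²] = 0.166667·50 + 0.333333·143.3 + 0.5·125.69 = 118.945.
Var(X) = E[X²] − (E[X])² = 118.945 − 108.16 = 10.785.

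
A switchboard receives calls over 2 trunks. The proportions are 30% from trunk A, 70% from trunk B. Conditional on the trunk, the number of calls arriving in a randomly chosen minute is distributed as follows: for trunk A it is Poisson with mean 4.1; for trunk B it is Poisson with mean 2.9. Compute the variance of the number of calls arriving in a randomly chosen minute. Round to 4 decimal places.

Per component, A: μ=4.1, E[X²]=20.91; B: μ=2.9, E[X²]=11.31.
E[X] = 0.3·4.1 + 0.7·2.9 = 3.26.
E[X²] = 0.3·20.91 + 0.7·11.31 = 14.19.
Var(X) = E[X²] − (E[X])² = 14.19 − 10.6276 = 3.5624.

3.5624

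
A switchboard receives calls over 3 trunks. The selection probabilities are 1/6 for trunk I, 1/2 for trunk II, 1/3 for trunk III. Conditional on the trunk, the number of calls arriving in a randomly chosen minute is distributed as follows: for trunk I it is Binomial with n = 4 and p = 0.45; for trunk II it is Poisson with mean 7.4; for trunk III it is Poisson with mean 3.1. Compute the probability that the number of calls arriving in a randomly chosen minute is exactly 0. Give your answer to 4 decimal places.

Conditional on each trunk, P(X = 0): I: 0.0915063; II: 0.000611253; III: 0.0450492.
By total probability, P(X = 0) = 0.166667·0.0915063 + 0.5·0.000611253 + 0.333333·0.0450492 = 0.0305731.

0.0306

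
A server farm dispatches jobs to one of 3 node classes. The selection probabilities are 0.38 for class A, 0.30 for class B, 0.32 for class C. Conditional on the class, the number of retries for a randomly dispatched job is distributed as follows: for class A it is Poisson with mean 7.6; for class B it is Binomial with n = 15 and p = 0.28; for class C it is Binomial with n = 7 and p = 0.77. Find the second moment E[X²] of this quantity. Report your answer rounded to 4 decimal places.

For each component E[X²] = Var + (mean)², giving A: 65.36; B: 20.664; C: 30.2918.
Overall E[X²] = 0.38·65.36 + 0.3·20.664 + 0.32·30.2918 = 40.7294.

40.7294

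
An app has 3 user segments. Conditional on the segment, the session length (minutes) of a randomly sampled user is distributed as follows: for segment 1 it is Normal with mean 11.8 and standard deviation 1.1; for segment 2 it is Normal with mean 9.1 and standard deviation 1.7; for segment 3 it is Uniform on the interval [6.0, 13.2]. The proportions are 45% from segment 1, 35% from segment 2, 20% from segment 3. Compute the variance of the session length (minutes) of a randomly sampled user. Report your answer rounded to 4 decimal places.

Per component, 1: μ=11.8, E[X²]=140.45; 2: μ=9.1, E[X²]=85.7; 3: μ=9.6, E[X²]=96.48.
E[X] = 0.45·11.8 + 0.35·9.1 + 0.2·9.6 = 10.415.
E[X²] = 0.45·140.45 + 0.35·85.7 + 0.2·96.48 = 112.493.
Var(X) = E[X²] − (E[X])² = 112.493 − 108.472 = 4.02128.

4.0213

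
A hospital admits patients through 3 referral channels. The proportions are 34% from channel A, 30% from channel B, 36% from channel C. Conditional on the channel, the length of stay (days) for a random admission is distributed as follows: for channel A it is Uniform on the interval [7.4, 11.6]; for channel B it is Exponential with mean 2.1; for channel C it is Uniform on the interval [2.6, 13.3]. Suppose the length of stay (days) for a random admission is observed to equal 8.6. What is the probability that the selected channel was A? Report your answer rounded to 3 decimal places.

0.692

Likelihoods f(8.6 | ·): A: 0.238095; B: 0.00792942; C: 0.0934579.
Posterior ∝ prior × likelihood. Numerator for A: 0.34·0.238095 = 0.0809524.
Normalizing constant: 0.34·0.238095 + 0.3·0.00792942 + 0.36·0.0934579 = 0.116976.
P(A | observation) = 0.0809524 / 0.116976 = 0.692042.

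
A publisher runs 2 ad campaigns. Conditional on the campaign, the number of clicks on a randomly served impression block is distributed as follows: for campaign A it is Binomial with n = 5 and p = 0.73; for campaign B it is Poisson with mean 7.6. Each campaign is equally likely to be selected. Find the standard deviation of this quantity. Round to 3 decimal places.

Per component, A: μ=3.65, E[X²]=14.308; B: μ=7.6, E[X²]=65.36.
E[X] = 0.5·3.65 + 0.5·7.6 = 5.625.
E[X²] = 0.5·14.308 + 0.5·65.36 = 39.834.
Var(X) = E[X²] − (E[X])² = 39.834 − 31.6406 = 8.19338.
SD(X) = √8.19338 = 2.86241.

2.862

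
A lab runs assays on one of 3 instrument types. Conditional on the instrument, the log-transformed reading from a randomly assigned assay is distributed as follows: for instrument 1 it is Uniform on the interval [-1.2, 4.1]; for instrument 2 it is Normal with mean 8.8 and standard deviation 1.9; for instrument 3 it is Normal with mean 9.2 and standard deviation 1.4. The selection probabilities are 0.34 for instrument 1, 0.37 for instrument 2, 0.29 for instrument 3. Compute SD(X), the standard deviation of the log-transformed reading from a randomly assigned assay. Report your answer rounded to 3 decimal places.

Per component, 1: μ=1.45, E[X²]=4.44333; 2: μ=8.8, E[X²]=81.05; 3: μ=9.2, E[X²]=86.6.
E[X] = 0.34·1.45 + 0.37·8.8 + 0.29·9.2 = 6.417.
E[X²] = 0.34·4.44333 + 0.37·81.05 + 0.29·86.6 = 56.6132.
Var(X) = E[X²] − (E[X])² = 56.6132 − 41.1779 = 15.4353.
SD(X) = √15.4353 = 3.92878.

3.929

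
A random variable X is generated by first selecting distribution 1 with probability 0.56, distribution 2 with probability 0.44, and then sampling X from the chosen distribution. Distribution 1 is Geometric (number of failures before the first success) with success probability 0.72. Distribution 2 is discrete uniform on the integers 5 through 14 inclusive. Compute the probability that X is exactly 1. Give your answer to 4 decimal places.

0.1129

Conditional on each component, P(X = 1): 1: 0.2016; 2: 0.
By total probability, P(X = 1) = 0.56·0.2016 + 0.44·0 = 0.112896.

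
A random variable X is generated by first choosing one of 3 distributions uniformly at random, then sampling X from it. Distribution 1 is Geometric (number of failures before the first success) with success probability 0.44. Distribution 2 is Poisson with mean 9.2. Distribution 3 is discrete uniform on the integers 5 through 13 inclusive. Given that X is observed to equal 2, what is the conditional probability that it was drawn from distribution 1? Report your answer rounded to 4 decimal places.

Likelihoods P(X=2 | ·): 1: 0.137984; 2: 0.00427599; 3: 0.
Posterior ∝ prior × likelihood. Numerator for 1: 0.333333·0.137984 = 0.0459947.
Normalizing constant: 0.333333·0.137984 + 0.333333·0.00427599 + 0.333333·0 = 0.04742.
P(1 | observation) = 0.0459947 / 0.04742 = 0.969942.

0.9699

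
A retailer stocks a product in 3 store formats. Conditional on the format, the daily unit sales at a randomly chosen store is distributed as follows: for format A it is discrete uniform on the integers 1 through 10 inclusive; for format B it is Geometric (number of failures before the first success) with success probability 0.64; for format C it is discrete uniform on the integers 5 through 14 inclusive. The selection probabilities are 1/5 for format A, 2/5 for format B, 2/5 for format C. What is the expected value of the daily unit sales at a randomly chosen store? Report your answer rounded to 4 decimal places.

Component means — A: 5.5; B: 0.5625; C: 9.5.
E[X] = 0.2·5.5 + 0.4·0.5625 + 0.4·9.5 = 5.125.

5.1250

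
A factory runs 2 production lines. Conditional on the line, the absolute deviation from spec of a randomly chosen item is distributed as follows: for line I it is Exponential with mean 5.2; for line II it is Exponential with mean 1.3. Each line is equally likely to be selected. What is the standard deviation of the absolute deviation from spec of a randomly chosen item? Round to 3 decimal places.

4.262

Per component, I: μ=5.2, E[X²]=54.08; II: μ=1.3, E[X²]=3.38.
E[X] = 0.5·5.2 + 0.5·1.3 = 3.25.
E[X²] = 0.5·54.08 + 0.5·3.38 = 28.73.
Var(X) = E[X²] − (E[X])² = 28.73 − 10.5625 = 18.1675.
SD(X) = √18.1675 = 4.26234.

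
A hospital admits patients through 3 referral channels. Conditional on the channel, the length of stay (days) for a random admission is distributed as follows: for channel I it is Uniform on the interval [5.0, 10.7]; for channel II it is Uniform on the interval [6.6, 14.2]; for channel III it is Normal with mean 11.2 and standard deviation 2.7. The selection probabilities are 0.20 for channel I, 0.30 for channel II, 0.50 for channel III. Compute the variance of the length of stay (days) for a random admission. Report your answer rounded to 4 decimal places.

7.2389

Per component, I: μ=7.85, E[X²]=64.33; II: μ=10.4, E[X²]=112.973; III: μ=11.2, E[X²]=132.73.
E[X] = 0.2·7.85 + 0.3·10.4 + 0.5·11.2 = 10.29.
E[X²] = 0.2·64.33 + 0.3·112.973 + 0.5·132.73 = 113.123.
Var(X) = E[X²] − (E[X])² = 113.123 − 105.884 = 7.2389.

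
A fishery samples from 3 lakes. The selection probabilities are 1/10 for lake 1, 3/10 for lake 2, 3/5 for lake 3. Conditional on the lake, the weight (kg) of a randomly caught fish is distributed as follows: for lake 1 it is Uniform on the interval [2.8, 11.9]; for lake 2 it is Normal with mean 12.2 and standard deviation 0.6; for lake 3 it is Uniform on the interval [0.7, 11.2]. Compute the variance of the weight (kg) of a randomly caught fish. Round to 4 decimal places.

Per component, 1: μ=7.35, E[X²]=60.9233; 2: μ=12.2, E[X²]=149.2; 3: μ=5.95, E[X²]=44.59.
E[X] = 0.1·7.35 + 0.3·12.2 + 0.6·5.95 = 7.965.
E[X²] = 0.1·60.9233 + 0.3·149.2 + 0.6·44.59 = 77.6063.
Var(X) = E[X²] − (E[X])² = 77.6063 − 63.4412 = 14.1651.

14.1651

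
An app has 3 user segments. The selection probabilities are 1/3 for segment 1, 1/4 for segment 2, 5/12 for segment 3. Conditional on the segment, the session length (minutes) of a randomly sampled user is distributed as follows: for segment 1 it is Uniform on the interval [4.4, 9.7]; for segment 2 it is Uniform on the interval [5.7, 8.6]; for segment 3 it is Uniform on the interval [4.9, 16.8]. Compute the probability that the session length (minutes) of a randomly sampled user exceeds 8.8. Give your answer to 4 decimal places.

0.3367

Conditional on each segment, P(X > 8.8): 1: 0.169811; 2: 0; 3: 0.672269.
By total probability, P(X > 8.8) = 0.333333·0.169811 + 0.25·0 + 0.416667·0.672269 = 0.336716.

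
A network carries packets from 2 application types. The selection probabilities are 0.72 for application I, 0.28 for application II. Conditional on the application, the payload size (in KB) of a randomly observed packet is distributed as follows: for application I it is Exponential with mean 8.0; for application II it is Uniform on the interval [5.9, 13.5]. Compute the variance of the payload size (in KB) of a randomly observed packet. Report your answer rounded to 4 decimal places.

48.0104

Per component, I: μ=8, E[X²]=128; II: μ=9.7, E[X²]=98.9033.
E[X] = 0.72·8 + 0.28·9.7 = 8.476.
E[X²] = 0.72·128 + 0.28·98.9033 = 119.853.
Var(X) = E[X²] − (E[X])² = 119.853 − 71.8426 = 48.0104.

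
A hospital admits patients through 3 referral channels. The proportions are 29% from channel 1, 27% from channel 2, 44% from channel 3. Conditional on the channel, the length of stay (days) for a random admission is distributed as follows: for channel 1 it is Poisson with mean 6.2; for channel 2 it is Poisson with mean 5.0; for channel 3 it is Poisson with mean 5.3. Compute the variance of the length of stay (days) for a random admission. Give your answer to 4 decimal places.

Per component, 1: μ=6.2, E[X²]=44.64; 2: μ=5, E[X²]=30; 3: μ=5.3, E[X²]=33.39.
E[X] = 0.29·6.2 + 0.27·5 + 0.44·5.3 = 5.48.
E[X²] = 0.29·44.64 + 0.27·30 + 0.44·33.39 = 35.7372.
Var(X) = E[X²] − (E[X])² = 35.7372 − 30.0304 = 5.7068.

5.7068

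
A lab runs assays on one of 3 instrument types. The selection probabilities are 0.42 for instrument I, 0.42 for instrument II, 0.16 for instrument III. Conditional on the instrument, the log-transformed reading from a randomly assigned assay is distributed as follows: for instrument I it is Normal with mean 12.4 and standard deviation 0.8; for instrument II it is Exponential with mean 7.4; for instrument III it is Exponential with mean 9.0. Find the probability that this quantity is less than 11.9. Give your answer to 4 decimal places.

0.5650

Conditional on each instrument, P(X < 11.9): I: 0.265986; II: 0.799734; III: 0.733458.
By total probability, P(X < 11.9) = 0.42·0.265986 + 0.42·0.799734 + 0.16·0.733458 = 0.564955.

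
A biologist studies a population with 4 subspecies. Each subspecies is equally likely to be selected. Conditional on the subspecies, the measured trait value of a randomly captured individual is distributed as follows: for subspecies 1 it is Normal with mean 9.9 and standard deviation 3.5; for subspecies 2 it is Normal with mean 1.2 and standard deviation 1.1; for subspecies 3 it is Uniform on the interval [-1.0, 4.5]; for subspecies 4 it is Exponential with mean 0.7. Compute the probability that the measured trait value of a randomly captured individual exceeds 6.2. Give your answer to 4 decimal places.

Conditional on each subspecies, P(X > 6.2): 1: 0.854777; 2: 2.74084e-06; 3: 0; 4: 0.000142361.
By total probability, P(X > 6.2) = 0.25·0.854777 + 0.25·2.74084e-06 + 0.25·0 + 0.25·0.000142361 = 0.21373.

0.2137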